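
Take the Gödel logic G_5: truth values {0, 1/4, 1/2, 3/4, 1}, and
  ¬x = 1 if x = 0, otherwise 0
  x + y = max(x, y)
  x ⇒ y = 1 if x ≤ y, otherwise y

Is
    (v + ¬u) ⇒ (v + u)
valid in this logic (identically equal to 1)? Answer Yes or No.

Counterexample: take u = 0, v = 0.
¬u = ¬0 = 1
v + ¬u = 0 + 1 = 1
v + u = 0 + 0 = 0
(v + ¬u) ⇒ (v + u) = 1 ⇒ 0 = 0
This gives 0 ≠ 1.

No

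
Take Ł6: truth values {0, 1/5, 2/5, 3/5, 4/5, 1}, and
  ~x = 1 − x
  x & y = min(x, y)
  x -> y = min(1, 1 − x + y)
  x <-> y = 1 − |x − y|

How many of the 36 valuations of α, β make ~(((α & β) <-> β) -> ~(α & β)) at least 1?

value 1: 1 assignment (counts)
value 4/5: 2 assignments
value 3/5: 4 assignments
value 2/5: 5 assignments
value 1/5: 7 assignments
value 0: 17 assignments
So 1 of the 36 assignments meets the threshold.

1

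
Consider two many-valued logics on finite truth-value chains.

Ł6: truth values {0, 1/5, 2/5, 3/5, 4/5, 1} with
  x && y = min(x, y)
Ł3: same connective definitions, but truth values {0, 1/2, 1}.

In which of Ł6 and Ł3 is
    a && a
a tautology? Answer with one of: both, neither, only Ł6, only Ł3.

neither

In Ł6: at a = 0 the value is 0 — not a tautology.
In Ł3: at a = 0 the value is 0 — not a tautology.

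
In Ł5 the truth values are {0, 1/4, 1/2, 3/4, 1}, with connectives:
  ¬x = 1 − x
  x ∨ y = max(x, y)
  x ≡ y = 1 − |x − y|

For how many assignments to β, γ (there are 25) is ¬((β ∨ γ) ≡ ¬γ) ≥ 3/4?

8

value 1: 6 assignments (counts)
value 3/4: 2 assignments (counts)
value 1/2: 8 assignments
value 1/4: 4 assignments
value 0: 5 assignments
So 8 of the 25 assignments meet the threshold.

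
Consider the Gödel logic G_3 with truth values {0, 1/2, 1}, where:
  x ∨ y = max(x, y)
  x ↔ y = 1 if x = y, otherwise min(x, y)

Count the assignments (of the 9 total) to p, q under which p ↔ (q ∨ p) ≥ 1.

p = 0, q = 0 ↦ 1  ≥
p = 0, q = 1/2 ↦ 0  <
p = 0, q = 1 ↦ 0  <
p = 1/2, q = 0 ↦ 1  ≥
p = 1/2, q = 1/2 ↦ 1  ≥
p = 1/2, q = 1 ↦ 1/2  <
p = 1, q = 0 ↦ 1  ≥
p = 1, q = 1/2 ↦ 1  ≥
p = 1, q = 1 ↦ 1  ≥
So 6 of the 9 assignments meet the threshold.

6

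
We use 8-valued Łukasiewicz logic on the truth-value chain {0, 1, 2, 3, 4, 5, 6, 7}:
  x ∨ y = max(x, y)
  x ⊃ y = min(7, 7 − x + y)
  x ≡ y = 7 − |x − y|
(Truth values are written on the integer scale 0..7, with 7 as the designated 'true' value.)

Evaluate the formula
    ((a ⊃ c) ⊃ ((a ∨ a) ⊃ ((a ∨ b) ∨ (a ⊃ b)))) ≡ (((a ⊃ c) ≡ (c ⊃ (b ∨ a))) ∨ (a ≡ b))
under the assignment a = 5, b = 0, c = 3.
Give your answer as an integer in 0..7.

5

a ⊃ c = 5 ⊃ 3 = 5
a ∨ a = 5 ∨ 5 = 5
a ∨ b = 5 ∨ 0 = 5
a ⊃ b = 5 ⊃ 0 = 2
(a ∨ b) ∨ (a ⊃ b) = 5 ∨ 2 = 5
(a ∨ a) ⊃ ((a ∨ b) ∨ (a ⊃ b)) = 5 ⊃ 5 = 7
(a ⊃ c) ⊃ ((a ∨ a) ⊃ ((a ∨ b) ∨ (a ⊃ b))) = 5 ⊃ 7 = 7
a ⊃ c = 5 ⊃ 3 = 5
b ∨ a = 0 ∨ 5 = 5
c ⊃ (b ∨ a) = 3 ⊃ 5 = 7
(a ⊃ c) ≡ (c ⊃ (b ∨ a)) = 5 ≡ 7 = 5
a ≡ b = 5 ≡ 0 = 2
((a ⊃ c) ≡ (c ⊃ (b ∨ a))) ∨ (a ≡ b) = 5 ∨ 2 = 5
((a ⊃ c) ⊃ ((a ∨ a) ⊃ ((a ∨ b) ∨ (a ⊃ b)))) ≡ (((a ⊃ c) ≡ (c ⊃ (b ∨ a))) ∨ (a ≡ b)) = 7 ≡ 5 = 5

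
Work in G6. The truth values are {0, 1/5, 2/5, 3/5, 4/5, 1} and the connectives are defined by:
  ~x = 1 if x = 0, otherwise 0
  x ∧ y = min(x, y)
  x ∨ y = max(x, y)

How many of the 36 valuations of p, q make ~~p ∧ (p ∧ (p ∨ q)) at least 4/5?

value 1: 6 assignments (counts)
value 4/5: 6 assignments (counts)
value 3/5: 6 assignments
value 2/5: 6 assignments
value 1/5: 6 assignments
value 0: 6 assignments
So 12 of the 36 assignments meet the threshold.

12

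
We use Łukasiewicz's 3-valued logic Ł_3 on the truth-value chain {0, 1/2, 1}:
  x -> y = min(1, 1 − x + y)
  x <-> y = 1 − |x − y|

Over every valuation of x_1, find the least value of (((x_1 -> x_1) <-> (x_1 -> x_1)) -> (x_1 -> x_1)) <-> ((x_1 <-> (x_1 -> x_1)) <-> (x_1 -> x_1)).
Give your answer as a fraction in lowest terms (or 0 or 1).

0

Take x_1 = 0:
x_1 -> x_1 = 0 -> 0 = 1
x_1 -> x_1 = 0 -> 0 = 1
(x_1 -> x_1) <-> (x_1 -> x_1) = 1 <-> 1 = 1
x_1 -> x_1 = 0 -> 0 = 1
((x_1 -> x_1) <-> (x_1 -> x_1)) -> (x_1 -> x_1) = 1 -> 1 = 1
x_1 -> x_1 = 0 -> 0 = 1
x_1 <-> (x_1 -> x_1) = 0 <-> 1 = 0
x_1 -> x_1 = 0 -> 0 = 1
(x_1 <-> (x_1 -> x_1)) <-> (x_1 -> x_1) = 0 <-> 1 = 0
(((x_1 -> x_1) <-> (x_1 -> x_1)) -> (x_1 -> x_1)) <-> ((x_1 <-> (x_1 -> x_1)) <-> (x_1 -> x_1)) = 1 <-> 0 = 0
No assignment yields a value below 0, so this is the minimum.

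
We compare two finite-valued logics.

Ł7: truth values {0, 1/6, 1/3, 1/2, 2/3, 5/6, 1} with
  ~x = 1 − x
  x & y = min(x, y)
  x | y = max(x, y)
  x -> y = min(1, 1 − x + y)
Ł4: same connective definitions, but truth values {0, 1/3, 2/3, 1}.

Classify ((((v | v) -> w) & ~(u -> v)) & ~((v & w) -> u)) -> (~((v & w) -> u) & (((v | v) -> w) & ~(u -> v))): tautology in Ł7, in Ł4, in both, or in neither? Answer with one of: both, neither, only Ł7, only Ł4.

In Ł7: every assignment gives 1 — tautology.
In Ł4: every assignment gives 1 — tautology.

both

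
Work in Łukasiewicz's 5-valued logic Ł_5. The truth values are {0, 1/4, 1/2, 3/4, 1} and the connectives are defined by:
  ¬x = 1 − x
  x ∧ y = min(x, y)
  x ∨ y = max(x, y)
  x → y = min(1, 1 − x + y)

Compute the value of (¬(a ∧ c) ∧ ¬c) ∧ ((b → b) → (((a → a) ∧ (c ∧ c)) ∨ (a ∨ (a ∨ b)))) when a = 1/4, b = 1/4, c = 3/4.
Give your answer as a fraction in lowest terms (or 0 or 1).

1/4

a ∧ c = 1/4 ∧ 3/4 = 1/4
¬(a ∧ c) = ¬1/4 = 3/4
¬c = ¬3/4 = 1/4
¬(a ∧ c) ∧ ¬c = 3/4 ∧ 1/4 = 1/4
b → b = 1/4 → 1/4 = 1
a → a = 1/4 → 1/4 = 1
c ∧ c = 3/4 ∧ 3/4 = 3/4
(a → a) ∧ (c ∧ c) = 1 ∧ 3/4 = 3/4
a ∨ b = 1/4 ∨ 1/4 = 1/4
a ∨ (a ∨ b) = 1/4 ∨ 1/4 = 1/4
((a → a) ∧ (c ∧ c)) ∨ (a ∨ (a ∨ b)) = 3/4 ∨ 1/4 = 3/4
(b → b) → (((a → a) ∧ (c ∧ c)) ∨ (a ∨ (a ∨ b))) = 1 → 3/4 = 3/4
(¬(a ∧ c) ∧ ¬c) ∧ ((b → b) → (((a → a) ∧ (c ∧ c)) ∨ (a ∨ (a ∨ b)))) = 1/4 ∧ 3/4 = 1/4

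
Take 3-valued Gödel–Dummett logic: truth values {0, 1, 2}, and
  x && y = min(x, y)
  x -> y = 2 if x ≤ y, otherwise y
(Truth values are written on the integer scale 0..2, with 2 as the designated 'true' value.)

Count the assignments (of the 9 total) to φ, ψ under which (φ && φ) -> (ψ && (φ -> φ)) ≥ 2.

6

φ = 0, ψ = 0 ↦ 2  ≥
φ = 0, ψ = 1 ↦ 2  ≥
φ = 0, ψ = 2 ↦ 2  ≥
φ = 1, ψ = 0 ↦ 0  <
φ = 1, ψ = 1 ↦ 2  ≥
φ = 1, ψ = 2 ↦ 2  ≥
φ = 2, ψ = 0 ↦ 0  <
φ = 2, ψ = 1 ↦ 1  <
φ = 2, ψ = 2 ↦ 2  ≥
So 6 of the 9 assignments meet the threshold.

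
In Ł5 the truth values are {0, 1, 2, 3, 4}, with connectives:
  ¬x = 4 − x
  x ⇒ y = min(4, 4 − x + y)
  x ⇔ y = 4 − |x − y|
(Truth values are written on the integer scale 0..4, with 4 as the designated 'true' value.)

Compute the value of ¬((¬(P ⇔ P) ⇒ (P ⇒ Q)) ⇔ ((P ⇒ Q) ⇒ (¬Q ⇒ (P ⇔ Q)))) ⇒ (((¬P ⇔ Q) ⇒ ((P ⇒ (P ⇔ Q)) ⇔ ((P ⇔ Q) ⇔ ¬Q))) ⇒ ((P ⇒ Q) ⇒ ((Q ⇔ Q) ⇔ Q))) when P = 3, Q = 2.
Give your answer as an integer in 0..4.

4

P ⇔ P = 3 ⇔ 3 = 4
¬(P ⇔ P) = ¬4 = 0
P ⇒ Q = 3 ⇒ 2 = 3
¬(P ⇔ P) ⇒ (P ⇒ Q) = 0 ⇒ 3 = 4
P ⇒ Q = 3 ⇒ 2 = 3
¬Q = ¬2 = 2
P ⇔ Q = 3 ⇔ 2 = 3
¬Q ⇒ (P ⇔ Q) = 2 ⇒ 3 = 4
(P ⇒ Q) ⇒ (¬Q ⇒ (P ⇔ Q)) = 3 ⇒ 4 = 4
(¬(P ⇔ P) ⇒ (P ⇒ Q)) ⇔ ((P ⇒ Q) ⇒ (¬Q ⇒ (P ⇔ Q))) = 4 ⇔ 4 = 4
¬((¬(P ⇔ P) ⇒ (P ⇒ Q)) ⇔ ((P ⇒ Q) ⇒ (¬Q ⇒ (P ⇔ Q)))) = ¬4 = 0
¬P = ¬3 = 1
¬P ⇔ Q = 1 ⇔ 2 = 3
P ⇔ Q = 3 ⇔ 2 = 3
P ⇒ (P ⇔ Q) = 3 ⇒ 3 = 4
P ⇔ Q = 3 ⇔ 2 = 3
¬Q = ¬2 = 2
(P ⇔ Q) ⇔ ¬Q = 3 ⇔ 2 = 3
(P ⇒ (P ⇔ Q)) ⇔ ((P ⇔ Q) ⇔ ¬Q) = 4 ⇔ 3 = 3
(¬P ⇔ Q) ⇒ ((P ⇒ (P ⇔ Q)) ⇔ ((P ⇔ Q) ⇔ ¬Q)) = 3 ⇒ 3 = 4
P ⇒ Q = 3 ⇒ 2 = 3
Q ⇔ Q = 2 ⇔ 2 = 4
(Q ⇔ Q) ⇔ Q = 4 ⇔ 2 = 2
(P ⇒ Q) ⇒ ((Q ⇔ Q) ⇔ Q) = 3 ⇒ 2 = 3
((¬P ⇔ Q) ⇒ ((P ⇒ (P ⇔ Q)) ⇔ ((P ⇔ Q) ⇔ ¬Q))) ⇒ ((P ⇒ Q) ⇒ ((Q ⇔ Q) ⇔ Q)) = 4 ⇒ 3 = 3
¬((¬(P ⇔ P) ⇒ (P ⇒ Q)) ⇔ ((P ⇒ Q) ⇒ (¬Q ⇒ (P ⇔ Q)))) ⇒ (((¬P ⇔ Q) ⇒ ((P ⇒ (P ⇔ Q)) ⇔ ((P ⇔ Q) ⇔ ¬Q))) ⇒ ((P ⇒ Q) ⇒ ((Q ⇔ Q) ⇔ Q))) = 0 ⇒ 3 = 4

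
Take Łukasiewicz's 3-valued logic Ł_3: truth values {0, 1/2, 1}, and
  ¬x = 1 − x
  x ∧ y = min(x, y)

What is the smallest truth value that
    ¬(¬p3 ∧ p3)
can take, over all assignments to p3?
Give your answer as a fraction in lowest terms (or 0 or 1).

Take p3 = 1/2:
¬p3 = ¬1/2 = 1/2
¬p3 ∧ p3 = 1/2 ∧ 1/2 = 1/2
¬(¬p3 ∧ p3) = ¬1/2 = 1/2
No assignment yields a value below 1/2, so this is the minimum.

1/2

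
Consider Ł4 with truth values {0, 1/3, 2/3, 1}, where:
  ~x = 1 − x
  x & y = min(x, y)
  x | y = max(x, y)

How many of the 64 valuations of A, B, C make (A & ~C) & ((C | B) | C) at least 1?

value 1: 1 assignment (counts)
value 2/3: 7 assignments
value 1/3: 25 assignments
value 0: 31 assignments
So 1 of the 64 assignments meets the threshold.

1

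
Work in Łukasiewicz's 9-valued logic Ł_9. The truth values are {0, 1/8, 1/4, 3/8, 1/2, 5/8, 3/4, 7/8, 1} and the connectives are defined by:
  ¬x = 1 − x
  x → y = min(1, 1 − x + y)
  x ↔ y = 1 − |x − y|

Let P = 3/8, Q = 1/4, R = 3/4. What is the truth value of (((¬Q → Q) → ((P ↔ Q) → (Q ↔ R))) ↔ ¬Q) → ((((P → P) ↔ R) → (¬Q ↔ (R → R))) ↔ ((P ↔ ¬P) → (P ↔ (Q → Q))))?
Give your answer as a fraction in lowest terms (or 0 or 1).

7/8

¬Q = ¬1/4 = 3/4
¬Q → Q = 3/4 → 1/4 = 1/2
P ↔ Q = 3/8 ↔ 1/4 = 7/8
Q ↔ R = 1/4 ↔ 3/4 = 1/2
(P ↔ Q) → (Q ↔ R) = 7/8 → 1/2 = 5/8
(¬Q → Q) → ((P ↔ Q) → (Q ↔ R)) = 1/2 → 5/8 = 1
¬Q = ¬1/4 = 3/4
((¬Q → Q) → ((P ↔ Q) → (Q ↔ R))) ↔ ¬Q = 1 ↔ 3/4 = 3/4
P → P = 3/8 → 3/8 = 1
(P → P) ↔ R = 1 ↔ 3/4 = 3/4
¬Q = ¬1/4 = 3/4
R → R = 3/4 → 3/4 = 1
¬Q ↔ (R → R) = 3/4 ↔ 1 = 3/4
((P → P) ↔ R) → (¬Q ↔ (R → R)) = 3/4 → 3/4 = 1
¬P = ¬3/8 = 5/8
P ↔ ¬P = 3/8 ↔ 5/8 = 3/4
Q → Q = 1/4 → 1/4 = 1
P ↔ (Q → Q) = 3/8 ↔ 1 = 3/8
(P ↔ ¬P) → (P ↔ (Q → Q)) = 3/4 → 3/8 = 5/8
(((P → P) ↔ R) → (¬Q ↔ (R → R))) ↔ ((P ↔ ¬P) → (P ↔ (Q → Q))) = 1 ↔ 5/8 = 5/8
(((¬Q → Q) → ((P ↔ Q) → (Q ↔ R))) ↔ ¬Q) → ((((P → P) ↔ R) → (¬Q ↔ (R → R))) ↔ ((P ↔ ¬P) → (P ↔ (Q → Q)))) = 3/4 → 5/8 = 7/8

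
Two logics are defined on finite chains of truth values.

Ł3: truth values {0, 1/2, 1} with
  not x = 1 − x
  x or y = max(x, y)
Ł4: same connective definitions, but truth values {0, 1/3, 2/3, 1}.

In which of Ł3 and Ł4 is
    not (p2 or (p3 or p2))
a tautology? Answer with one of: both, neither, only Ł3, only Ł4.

In Ł3: at p2 = 0, p3 = 1/2 the value is 1/2 — not a tautology.
In Ł4: at p2 = 0, p3 = 1/3 the value is 2/3 — not a tautology.

neither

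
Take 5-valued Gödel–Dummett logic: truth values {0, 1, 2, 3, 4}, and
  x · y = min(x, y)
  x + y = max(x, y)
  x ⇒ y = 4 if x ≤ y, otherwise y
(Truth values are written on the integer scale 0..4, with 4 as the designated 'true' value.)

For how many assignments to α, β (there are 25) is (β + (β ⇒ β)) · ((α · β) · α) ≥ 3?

value 4: 1 assignment (counts)
value 3: 3 assignments (counts)
value 2: 5 assignments
value 1: 7 assignments
value 0: 9 assignments
So 4 of the 25 assignments meet the threshold.

4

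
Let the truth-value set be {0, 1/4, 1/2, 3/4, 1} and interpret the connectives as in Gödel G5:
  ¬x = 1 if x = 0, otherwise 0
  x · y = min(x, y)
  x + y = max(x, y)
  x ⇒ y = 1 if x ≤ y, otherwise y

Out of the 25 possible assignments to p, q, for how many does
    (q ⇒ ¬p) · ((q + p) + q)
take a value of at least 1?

value 1: 2 assignments (counts)
value 3/4: 2 assignments
value 1/2: 2 assignments
value 1/4: 2 assignments
value 0: 17 assignments
So 2 of the 25 assignments meet the threshold.

2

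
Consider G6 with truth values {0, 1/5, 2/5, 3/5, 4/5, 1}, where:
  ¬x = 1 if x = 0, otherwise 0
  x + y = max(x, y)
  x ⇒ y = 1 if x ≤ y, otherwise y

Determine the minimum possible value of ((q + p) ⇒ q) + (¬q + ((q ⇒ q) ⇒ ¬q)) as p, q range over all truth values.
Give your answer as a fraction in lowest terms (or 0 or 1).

Take p = 2/5, q = 1/5:
q + p = 1/5 + 2/5 = 2/5
(q + p) ⇒ q = 2/5 ⇒ 1/5 = 1/5
¬q = ¬1/5 = 0
q ⇒ q = 1/5 ⇒ 1/5 = 1
¬q = ¬1/5 = 0
(q ⇒ q) ⇒ ¬q = 1 ⇒ 0 = 0
¬q + ((q ⇒ q) ⇒ ¬q) = 0 + 0 = 0
((q + p) ⇒ q) + (¬q + ((q ⇒ q) ⇒ ¬q)) = 1/5 + 0 = 1/5
No assignment yields a value below 1/5, so this is the minimum.

1/5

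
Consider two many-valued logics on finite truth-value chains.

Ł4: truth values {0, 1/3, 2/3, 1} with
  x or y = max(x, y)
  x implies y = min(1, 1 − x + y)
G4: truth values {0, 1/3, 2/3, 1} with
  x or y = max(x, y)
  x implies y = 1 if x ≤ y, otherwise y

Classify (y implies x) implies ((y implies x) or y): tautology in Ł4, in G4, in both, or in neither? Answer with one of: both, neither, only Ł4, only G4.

both

In Ł4: every assignment gives 1 — tautology.
In G4: every assignment gives 1 — tautology.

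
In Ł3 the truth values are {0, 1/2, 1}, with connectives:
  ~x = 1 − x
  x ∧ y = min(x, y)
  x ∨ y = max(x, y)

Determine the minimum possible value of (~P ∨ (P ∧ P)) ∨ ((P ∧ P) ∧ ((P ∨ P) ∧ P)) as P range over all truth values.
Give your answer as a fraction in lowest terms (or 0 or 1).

Take P = 1/2:
~P = ~1/2 = 1/2
P ∧ P = 1/2 ∧ 1/2 = 1/2
~P ∨ (P ∧ P) = 1/2 ∨ 1/2 = 1/2
P ∧ P = 1/2 ∧ 1/2 = 1/2
P ∨ P = 1/2 ∨ 1/2 = 1/2
(P ∨ P) ∧ P = 1/2 ∧ 1/2 = 1/2
(P ∧ P) ∧ ((P ∨ P) ∧ P) = 1/2 ∧ 1/2 = 1/2
(~P ∨ (P ∧ P)) ∨ ((P ∧ P) ∧ ((P ∨ P) ∧ P)) = 1/2 ∨ 1/2 = 1/2
No assignment yields a value below 1/2, so this is the minimum.

1/2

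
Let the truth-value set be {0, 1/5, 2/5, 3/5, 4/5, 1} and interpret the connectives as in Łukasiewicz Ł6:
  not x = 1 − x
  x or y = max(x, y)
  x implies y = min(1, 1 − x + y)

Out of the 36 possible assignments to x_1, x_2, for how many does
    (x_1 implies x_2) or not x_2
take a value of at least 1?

26

value 1: 26 assignments (counts)
value 4/5: 7 assignments
value 3/5: 3 assignments
So 26 of the 36 assignments meet the threshold.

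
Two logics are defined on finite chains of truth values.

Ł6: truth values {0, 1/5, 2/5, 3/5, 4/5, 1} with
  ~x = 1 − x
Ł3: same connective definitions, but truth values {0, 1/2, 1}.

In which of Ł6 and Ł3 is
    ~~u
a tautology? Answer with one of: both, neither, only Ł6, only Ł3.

neither

In Ł6: at u = 0 the value is 0 — not a tautology.
In Ł3: at u = 0 the value is 0 — not a tautology.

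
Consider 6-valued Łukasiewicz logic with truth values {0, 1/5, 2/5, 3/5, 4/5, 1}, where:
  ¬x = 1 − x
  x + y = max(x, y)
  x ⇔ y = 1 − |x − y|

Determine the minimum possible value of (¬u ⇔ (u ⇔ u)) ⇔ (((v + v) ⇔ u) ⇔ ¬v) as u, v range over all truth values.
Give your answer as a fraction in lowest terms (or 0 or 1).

1/5

Take u = 4/5, v = 2/5:
¬u = ¬4/5 = 1/5
u ⇔ u = 4/5 ⇔ 4/5 = 1
¬u ⇔ (u ⇔ u) = 1/5 ⇔ 1 = 1/5
v + v = 2/5 + 2/5 = 2/5
(v + v) ⇔ u = 2/5 ⇔ 4/5 = 3/5
¬v = ¬2/5 = 3/5
((v + v) ⇔ u) ⇔ ¬v = 3/5 ⇔ 3/5 = 1
(¬u ⇔ (u ⇔ u)) ⇔ (((v + v) ⇔ u) ⇔ ¬v) = 1/5 ⇔ 1 = 1/5
No assignment yields a value below 1/5, so this is the minimum.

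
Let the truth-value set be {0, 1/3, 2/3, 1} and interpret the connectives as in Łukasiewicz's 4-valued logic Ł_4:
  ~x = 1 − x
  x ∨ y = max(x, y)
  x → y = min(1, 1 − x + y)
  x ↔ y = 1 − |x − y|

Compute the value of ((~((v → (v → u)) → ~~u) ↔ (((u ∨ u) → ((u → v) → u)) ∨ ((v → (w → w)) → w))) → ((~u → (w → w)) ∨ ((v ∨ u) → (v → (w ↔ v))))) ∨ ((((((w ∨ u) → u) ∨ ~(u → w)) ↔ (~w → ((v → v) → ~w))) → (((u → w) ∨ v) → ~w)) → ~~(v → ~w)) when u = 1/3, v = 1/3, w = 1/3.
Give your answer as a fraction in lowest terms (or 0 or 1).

1

v → u = 1/3 → 1/3 = 1
v → (v → u) = 1/3 → 1 = 1
~u = ~1/3 = 2/3
~~u = ~2/3 = 1/3
(v → (v → u)) → ~~u = 1 → 1/3 = 1/3
~((v → (v → u)) → ~~u) = ~1/3 = 2/3
u ∨ u = 1/3 ∨ 1/3 = 1/3
u → v = 1/3 → 1/3 = 1
(u → v) → u = 1 → 1/3 = 1/3
(u ∨ u) → ((u → v) → u) = 1/3 → 1/3 = 1
w → w = 1/3 → 1/3 = 1
v → (w → w) = 1/3 → 1 = 1
(v → (w → w)) → w = 1 → 1/3 = 1/3
((u ∨ u) → ((u → v) → u)) ∨ ((v → (w → w)) → w) = 1 ∨ 1/3 = 1
~((v → (v → u)) → ~~u) ↔ (((u ∨ u) → ((u → v) → u)) ∨ ((v → (w → w)) → w)) = 2/3 ↔ 1 = 2/3
~u = ~1/3 = 2/3
w → w = 1/3 → 1/3 = 1
~u → (w → w) = 2/3 → 1 = 1
v ∨ u = 1/3 ∨ 1/3 = 1/3
w ↔ v = 1/3 ↔ 1/3 = 1
v → (w ↔ v) = 1/3 → 1 = 1
(v ∨ u) → (v → (w ↔ v)) = 1/3 → 1 = 1
(~u → (w → w)) ∨ ((v ∨ u) → (v → (w ↔ v))) = 1 ∨ 1 = 1
(~((v → (v → u)) → ~~u) ↔ (((u ∨ u) → ((u → v) → u)) ∨ ((v → (w → w)) → w))) → ((~u → (w → w)) ∨ ((v ∨ u) → (v → (w ↔ v)))) = 2/3 → 1 = 1
w ∨ u = 1/3 ∨ 1/3 = 1/3
(w ∨ u) → u = 1/3 → 1/3 = 1
u → w = 1/3 → 1/3 = 1
~(u → w) = ~1 = 0
((w ∨ u) → u) ∨ ~(u → w) = 1 ∨ 0 = 1
~w = ~1/3 = 2/3
v → v = 1/3 → 1/3 = 1
~w = ~1/3 = 2/3
(v → v) → ~w = 1 → 2/3 = 2/3
~w → ((v → v) → ~w) = 2/3 → 2/3 = 1
(((w ∨ u) → u) ∨ ~(u → w)) ↔ (~w → ((v → v) → ~w)) = 1 ↔ 1 = 1
u → w = 1/3 → 1/3 = 1
(u → w) ∨ v = 1 ∨ 1/3 = 1
~w = ~1/3 = 2/3
((u → w) ∨ v) → ~w = 1 → 2/3 = 2/3
((((w ∨ u) → u) ∨ ~(u → w)) ↔ (~w → ((v → v) → ~w))) → (((u → w) ∨ v) → ~w) = 1 → 2/3 = 2/3
~w = ~1/3 = 2/3
v → ~w = 1/3 → 2/3 = 1
~(v → ~w) = ~1 = 0
~~(v → ~w) = ~0 = 1
(((((w ∨ u) → u) ∨ ~(u → w)) ↔ (~w → ((v → v) → ~w))) → (((u → w) ∨ v) → ~w)) → ~~(v → ~w) = 2/3 → 1 = 1
((~((v → (v → u)) → ~~u) ↔ (((u ∨ u) → ((u → v) → u)) ∨ ((v → (w → w)) → w))) → ((~u → (w → w)) ∨ ((v ∨ u) → (v → (w ↔ v))))) ∨ ((((((w ∨ u) → u) ∨ ~(u → w)) ↔ (~w → ((v → v) → ~w))) → (((u → w) ∨ v) → ~w)) → ~~(v → ~w)) = 1 ∨ 1 = 1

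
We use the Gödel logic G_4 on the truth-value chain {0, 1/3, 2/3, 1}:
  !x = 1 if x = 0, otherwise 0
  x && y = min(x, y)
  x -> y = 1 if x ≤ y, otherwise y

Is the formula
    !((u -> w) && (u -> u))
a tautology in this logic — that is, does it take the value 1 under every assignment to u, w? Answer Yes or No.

Counterexample: take u = 0, w = 0.
u -> w = 0 -> 0 = 1
u -> u = 0 -> 0 = 1
(u -> w) && (u -> u) = 1 && 1 = 1
!((u -> w) && (u -> u)) = !1 = 0
This gives 0 ≠ 1.

No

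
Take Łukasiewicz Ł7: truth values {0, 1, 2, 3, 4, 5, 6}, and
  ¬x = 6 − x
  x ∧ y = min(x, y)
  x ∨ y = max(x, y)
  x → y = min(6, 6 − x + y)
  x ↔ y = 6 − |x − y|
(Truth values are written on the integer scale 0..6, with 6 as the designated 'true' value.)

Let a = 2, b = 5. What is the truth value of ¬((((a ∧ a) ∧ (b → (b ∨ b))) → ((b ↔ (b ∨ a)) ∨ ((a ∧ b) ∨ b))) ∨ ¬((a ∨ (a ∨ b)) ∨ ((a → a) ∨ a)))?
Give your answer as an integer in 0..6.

0

a ∧ a = 2 ∧ 2 = 2
b ∨ b = 5 ∨ 5 = 5
b → (b ∨ b) = 5 → 5 = 6
(a ∧ a) ∧ (b → (b ∨ b)) = 2 ∧ 6 = 2
b ∨ a = 5 ∨ 2 = 5
b ↔ (b ∨ a) = 5 ↔ 5 = 6
a ∧ b = 2 ∧ 5 = 2
(a ∧ b) ∨ b = 2 ∨ 5 = 5
(b ↔ (b ∨ a)) ∨ ((a ∧ b) ∨ b) = 6 ∨ 5 = 6
((a ∧ a) ∧ (b → (b ∨ b))) → ((b ↔ (b ∨ a)) ∨ ((a ∧ b) ∨ b)) = 2 → 6 = 6
a ∨ b = 2 ∨ 5 = 5
a ∨ (a ∨ b) = 2 ∨ 5 = 5
a → a = 2 → 2 = 6
(a → a) ∨ a = 6 ∨ 2 = 6
(a ∨ (a ∨ b)) ∨ ((a → a) ∨ a) = 5 ∨ 6 = 6
¬((a ∨ (a ∨ b)) ∨ ((a → a) ∨ a)) = ¬6 = 0
(((a ∧ a) ∧ (b → (b ∨ b))) → ((b ↔ (b ∨ a)) ∨ ((a ∧ b) ∨ b))) ∨ ¬((a ∨ (a ∨ b)) ∨ ((a → a) ∨ a)) = 6 ∨ 0 = 6
¬((((a ∧ a) ∧ (b → (b ∨ b))) → ((b ↔ (b ∨ a)) ∨ ((a ∧ b) ∨ b))) ∨ ¬((a ∨ (a ∨ b)) ∨ ((a → a) ∨ a))) = ¬6 = 0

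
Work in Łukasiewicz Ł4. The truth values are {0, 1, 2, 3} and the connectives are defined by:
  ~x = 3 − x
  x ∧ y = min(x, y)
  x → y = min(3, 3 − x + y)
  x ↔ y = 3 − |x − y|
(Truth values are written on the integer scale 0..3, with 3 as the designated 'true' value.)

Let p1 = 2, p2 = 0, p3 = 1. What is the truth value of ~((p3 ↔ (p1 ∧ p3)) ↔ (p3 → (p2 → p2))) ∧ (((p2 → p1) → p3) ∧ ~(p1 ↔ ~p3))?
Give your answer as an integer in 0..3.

0

p1 ∧ p3 = 2 ∧ 1 = 1
p3 ↔ (p1 ∧ p3) = 1 ↔ 1 = 3
p2 → p2 = 0 → 0 = 3
p3 → (p2 → p2) = 1 → 3 = 3
(p3 ↔ (p1 ∧ p3)) ↔ (p3 → (p2 → p2)) = 3 ↔ 3 = 3
~((p3 ↔ (p1 ∧ p3)) ↔ (p3 → (p2 → p2))) = ~3 = 0
p2 → p1 = 0 → 2 = 3
(p2 → p1) → p3 = 3 → 1 = 1
~p3 = ~1 = 2
p1 ↔ ~p3 = 2 ↔ 2 = 3
~(p1 ↔ ~p3) = ~3 = 0
((p2 → p1) → p3) ∧ ~(p1 ↔ ~p3) = 1 ∧ 0 = 0
~((p3 ↔ (p1 ∧ p3)) ↔ (p3 → (p2 → p2))) ∧ (((p2 → p1) → p3) ∧ ~(p1 ↔ ~p3)) = 0 ∧ 0 = 0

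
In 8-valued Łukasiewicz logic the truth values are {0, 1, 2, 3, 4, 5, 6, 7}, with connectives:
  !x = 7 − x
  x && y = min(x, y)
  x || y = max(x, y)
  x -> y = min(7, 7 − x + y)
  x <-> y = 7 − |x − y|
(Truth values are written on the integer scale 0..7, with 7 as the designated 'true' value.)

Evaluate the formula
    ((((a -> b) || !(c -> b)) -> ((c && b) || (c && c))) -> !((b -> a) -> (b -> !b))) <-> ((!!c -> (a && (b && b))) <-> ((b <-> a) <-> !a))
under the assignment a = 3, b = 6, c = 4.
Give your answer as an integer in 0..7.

a -> b = 3 -> 6 = 7
c -> b = 4 -> 6 = 7
!(c -> b) = !7 = 0
(a -> b) || !(c -> b) = 7 || 0 = 7
c && b = 4 && 6 = 4
c && c = 4 && 4 = 4
(c && b) || (c && c) = 4 || 4 = 4
((a -> b) || !(c -> b)) -> ((c && b) || (c && c)) = 7 -> 4 = 4
b -> a = 6 -> 3 = 4
!b = !6 = 1
b -> !b = 6 -> 1 = 2
(b -> a) -> (b -> !b) = 4 -> 2 = 5
!((b -> a) -> (b -> !b)) = !5 = 2
(((a -> b) || !(c -> b)) -> ((c && b) || (c && c))) -> !((b -> a) -> (b -> !b)) = 4 -> 2 = 5
!c = !4 = 3
!!c = !3 = 4
b && b = 6 && 6 = 6
a && (b && b) = 3 && 6 = 3
!!c -> (a && (b && b)) = 4 -> 3 = 6
b <-> a = 6 <-> 3 = 4
!a = !3 = 4
(b <-> a) <-> !a = 4 <-> 4 = 7
(!!c -> (a && (b && b))) <-> ((b <-> a) <-> !a) = 6 <-> 7 = 6
((((a -> b) || !(c -> b)) -> ((c && b) || (c && c))) -> !((b -> a) -> (b -> !b))) <-> ((!!c -> (a && (b && b))) <-> ((b <-> a) <-> !a)) = 5 <-> 6 = 6

6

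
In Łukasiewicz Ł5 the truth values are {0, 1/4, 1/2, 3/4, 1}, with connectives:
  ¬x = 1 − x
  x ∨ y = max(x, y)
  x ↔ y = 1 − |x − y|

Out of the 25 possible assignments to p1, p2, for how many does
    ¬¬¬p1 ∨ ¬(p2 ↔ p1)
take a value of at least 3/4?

value 1: 6 assignments (counts)
value 3/4: 7 assignments (counts)
value 1/2: 7 assignments
value 1/4: 4 assignments
value 0: 1 assignment
So 13 of the 25 assignments meet the threshold.

13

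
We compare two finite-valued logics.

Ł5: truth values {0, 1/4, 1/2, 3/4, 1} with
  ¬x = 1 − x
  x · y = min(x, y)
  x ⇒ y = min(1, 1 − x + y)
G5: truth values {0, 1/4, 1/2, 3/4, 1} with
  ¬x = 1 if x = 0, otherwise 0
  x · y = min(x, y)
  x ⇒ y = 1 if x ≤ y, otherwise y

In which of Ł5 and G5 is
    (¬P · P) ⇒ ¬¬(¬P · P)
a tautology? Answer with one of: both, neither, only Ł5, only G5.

In Ł5: every assignment gives 1 — tautology.
In G5: every assignment gives 1 — tautology.

both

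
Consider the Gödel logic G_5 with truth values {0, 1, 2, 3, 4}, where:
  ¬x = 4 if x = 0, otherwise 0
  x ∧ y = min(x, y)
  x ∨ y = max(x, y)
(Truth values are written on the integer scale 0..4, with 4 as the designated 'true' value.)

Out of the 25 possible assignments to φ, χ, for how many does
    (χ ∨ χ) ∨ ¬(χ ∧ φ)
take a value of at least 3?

17

value 4: 13 assignments (counts)
value 3: 4 assignments (counts)
value 2: 4 assignments
value 1: 4 assignments
So 17 of the 25 assignments meet the threshold.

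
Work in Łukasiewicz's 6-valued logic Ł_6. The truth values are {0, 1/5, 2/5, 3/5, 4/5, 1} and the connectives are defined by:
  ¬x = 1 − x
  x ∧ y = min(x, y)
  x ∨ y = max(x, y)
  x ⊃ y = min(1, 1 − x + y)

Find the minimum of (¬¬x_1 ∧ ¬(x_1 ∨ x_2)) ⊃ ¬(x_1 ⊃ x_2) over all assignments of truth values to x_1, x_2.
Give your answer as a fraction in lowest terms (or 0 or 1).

3/5

Take x_1 = 2/5, x_2 = 2/5:
¬x_1 = ¬2/5 = 3/5
¬¬x_1 = ¬3/5 = 2/5
x_1 ∨ x_2 = 2/5 ∨ 2/5 = 2/5
¬(x_1 ∨ x_2) = ¬2/5 = 3/5
¬¬x_1 ∧ ¬(x_1 ∨ x_2) = 2/5 ∧ 3/5 = 2/5
x_1 ⊃ x_2 = 2/5 ⊃ 2/5 = 1
¬(x_1 ⊃ x_2) = ¬1 = 0
(¬¬x_1 ∧ ¬(x_1 ∨ x_2)) ⊃ ¬(x_1 ⊃ x_2) = 2/5 ⊃ 0 = 3/5
No assignment yields a value below 3/5, so this is the minimum.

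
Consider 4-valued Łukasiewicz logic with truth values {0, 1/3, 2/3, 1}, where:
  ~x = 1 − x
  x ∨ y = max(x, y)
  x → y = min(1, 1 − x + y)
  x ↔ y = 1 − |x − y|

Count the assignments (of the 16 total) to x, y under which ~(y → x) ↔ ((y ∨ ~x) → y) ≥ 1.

4

x = 0, y = 0 ↦ 1  ≥
x = 0, y = 1/3 ↦ 1  ≥
x = 0, y = 2/3 ↦ 1  ≥
x = 0, y = 1 ↦ 1  ≥
x = 1/3, y = 0 ↦ 2/3  <
x = 1/3, y = 1/3 ↦ 1/3  <
x = 1/3, y = 2/3 ↦ 1/3  <
x = 1/3, y = 1 ↦ 2/3  <
x = 2/3, y = 0 ↦ 1/3  <
x = 2/3, y = 1/3 ↦ 0  <
x = 2/3, y = 2/3 ↦ 0  <
x = 2/3, y = 1 ↦ 1/3  <
x = 1, y = 0 ↦ 0  <
x = 1, y = 1/3 ↦ 0  <
x = 1, y = 2/3 ↦ 0  <
x = 1, y = 1 ↦ 0  <
So 4 of the 16 assignments meet the threshold.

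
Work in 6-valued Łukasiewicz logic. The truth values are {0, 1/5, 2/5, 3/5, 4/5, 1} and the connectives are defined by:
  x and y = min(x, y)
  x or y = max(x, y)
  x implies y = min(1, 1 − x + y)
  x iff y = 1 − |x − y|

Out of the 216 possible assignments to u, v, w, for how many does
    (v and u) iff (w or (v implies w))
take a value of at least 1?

value 1: 15 assignments (counts)
value 4/5: 34 assignments
value 3/5: 33 assignments
value 2/5: 40 assignments
value 1/5: 42 assignments
value 0: 52 assignments
So 15 of the 216 assignments meet the threshold.

15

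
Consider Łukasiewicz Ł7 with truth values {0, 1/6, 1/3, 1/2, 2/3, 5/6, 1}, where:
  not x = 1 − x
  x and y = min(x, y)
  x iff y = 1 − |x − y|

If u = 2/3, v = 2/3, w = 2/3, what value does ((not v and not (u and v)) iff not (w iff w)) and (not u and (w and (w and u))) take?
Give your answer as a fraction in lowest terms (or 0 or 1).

not v = not 2/3 = 1/3
u and v = 2/3 and 2/3 = 2/3
not (u and v) = not 2/3 = 1/3
not v and not (u and v) = 1/3 and 1/3 = 1/3
w iff w = 2/3 iff 2/3 = 1
not (w iff w) = not 1 = 0
(not v and not (u and v)) iff not (w iff w) = 1/3 iff 0 = 2/3
not u = not 2/3 = 1/3
w and u = 2/3 and 2/3 = 2/3
w and (w and u) = 2/3 and 2/3 = 2/3
not u and (w and (w and u)) = 1/3 and 2/3 = 1/3
((not v and not (u and v)) iff not (w iff w)) and (not u and (w and (w and u))) = 2/3 and 1/3 = 1/3

1/3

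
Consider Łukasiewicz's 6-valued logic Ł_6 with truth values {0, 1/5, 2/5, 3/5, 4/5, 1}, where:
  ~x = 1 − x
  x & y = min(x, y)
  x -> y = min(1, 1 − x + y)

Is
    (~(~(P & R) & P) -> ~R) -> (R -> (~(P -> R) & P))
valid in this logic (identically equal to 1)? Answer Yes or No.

Counterexample: take P = 1/5, R = 1/5.
P & R = 1/5 & 1/5 = 1/5
~(P & R) = ~1/5 = 4/5
~(P & R) & P = 4/5 & 1/5 = 1/5
~(~(P & R) & P) = ~1/5 = 4/5
~R = ~1/5 = 4/5
~(~(P & R) & P) -> ~R = 4/5 -> 4/5 = 1
P -> R = 1/5 -> 1/5 = 1
~(P -> R) = ~1 = 0
~(P -> R) & P = 0 & 1/5 = 0
R -> (~(P -> R) & P) = 1/5 -> 0 = 4/5
(~(~(P & R) & P) -> ~R) -> (R -> (~(P -> R) & P)) = 1 -> 4/5 = 4/5
This gives 4/5 ≠ 1.

No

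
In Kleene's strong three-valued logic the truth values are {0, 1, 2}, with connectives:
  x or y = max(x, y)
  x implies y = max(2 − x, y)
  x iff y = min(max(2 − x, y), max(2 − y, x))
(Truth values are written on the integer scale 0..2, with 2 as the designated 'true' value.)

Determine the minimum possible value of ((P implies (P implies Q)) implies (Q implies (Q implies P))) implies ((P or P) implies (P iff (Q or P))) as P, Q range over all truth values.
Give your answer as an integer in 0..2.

1

Take P = 1, Q = 0:
P implies Q = 1 implies 0 = 1
P implies (P implies Q) = 1 implies 1 = 1
Q implies P = 0 implies 1 = 2
Q implies (Q implies P) = 0 implies 2 = 2
(P implies (P implies Q)) implies (Q implies (Q implies P)) = 1 implies 2 = 2
P or P = 1 or 1 = 1
Q or P = 0 or 1 = 1
P iff (Q or P) = 1 iff 1 = 1
(P or P) implies (P iff (Q or P)) = 1 implies 1 = 1
((P implies (P implies Q)) implies (Q implies (Q implies P))) implies ((P or P) implies (P iff (Q or P))) = 2 implies 1 = 1
No assignment yields a value below 1, so this is the minimum.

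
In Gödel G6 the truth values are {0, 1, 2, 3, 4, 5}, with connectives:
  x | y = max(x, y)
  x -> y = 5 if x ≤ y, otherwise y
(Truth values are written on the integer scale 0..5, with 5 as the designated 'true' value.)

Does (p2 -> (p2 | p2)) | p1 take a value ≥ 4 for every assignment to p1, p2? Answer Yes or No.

At p1 = 4, p2 = 2, for instance:
p2 | p2 = 2 | 2 = 2
p2 -> (p2 | p2) = 2 -> 2 = 5
(p2 -> (p2 | p2)) | p1 = 5 | 4 = 5
and checking the remaining 35 assignments likewise gives ≥ 4 in every case.

Yes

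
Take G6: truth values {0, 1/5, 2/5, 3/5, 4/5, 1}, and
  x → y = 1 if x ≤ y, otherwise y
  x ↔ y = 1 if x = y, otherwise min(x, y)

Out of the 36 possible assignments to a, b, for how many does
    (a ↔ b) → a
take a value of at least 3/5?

33

value 1: 31 assignments (counts)
value 4/5: 1 assignment (counts)
value 3/5: 1 assignment (counts)
value 2/5: 1 assignment
value 1/5: 1 assignment
value 0: 1 assignment
So 33 of the 36 assignments meet the threshold.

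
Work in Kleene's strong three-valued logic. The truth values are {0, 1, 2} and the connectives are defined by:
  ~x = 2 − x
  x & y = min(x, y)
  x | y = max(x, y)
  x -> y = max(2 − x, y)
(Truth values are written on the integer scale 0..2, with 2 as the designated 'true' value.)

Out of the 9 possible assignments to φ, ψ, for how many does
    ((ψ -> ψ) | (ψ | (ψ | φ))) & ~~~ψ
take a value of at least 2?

φ = 0, ψ = 0 ↦ 2  ≥
φ = 0, ψ = 1 ↦ 1  <
φ = 0, ψ = 2 ↦ 0  <
φ = 1, ψ = 0 ↦ 2  ≥
φ = 1, ψ = 1 ↦ 1  <
φ = 1, ψ = 2 ↦ 0  <
φ = 2, ψ = 0 ↦ 2  ≥
φ = 2, ψ = 1 ↦ 1  <
φ = 2, ψ = 2 ↦ 0  <
So 3 of the 9 assignments meet the threshold.

3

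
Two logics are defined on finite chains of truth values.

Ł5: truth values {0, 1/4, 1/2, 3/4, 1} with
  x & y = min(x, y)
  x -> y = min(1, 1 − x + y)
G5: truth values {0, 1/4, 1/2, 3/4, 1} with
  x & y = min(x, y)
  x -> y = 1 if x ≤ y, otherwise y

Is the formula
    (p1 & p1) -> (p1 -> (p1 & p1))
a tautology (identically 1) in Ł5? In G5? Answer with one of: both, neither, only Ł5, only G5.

both

In Ł5: every assignment gives 1 — tautology.
In G5: every assignment gives 1 — tautology.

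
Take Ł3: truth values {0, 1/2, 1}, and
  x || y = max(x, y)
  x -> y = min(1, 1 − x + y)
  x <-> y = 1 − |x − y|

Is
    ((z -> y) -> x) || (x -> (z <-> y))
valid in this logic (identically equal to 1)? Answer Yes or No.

No

Counterexample: take x = 1/2, y = 1, z = 0.
z -> y = 0 -> 1 = 1
(z -> y) -> x = 1 -> 1/2 = 1/2
z <-> y = 0 <-> 1 = 0
x -> (z <-> y) = 1/2 -> 0 = 1/2
((z -> y) -> x) || (x -> (z <-> y)) = 1/2 || 1/2 = 1/2
This gives 1/2 ≠ 1.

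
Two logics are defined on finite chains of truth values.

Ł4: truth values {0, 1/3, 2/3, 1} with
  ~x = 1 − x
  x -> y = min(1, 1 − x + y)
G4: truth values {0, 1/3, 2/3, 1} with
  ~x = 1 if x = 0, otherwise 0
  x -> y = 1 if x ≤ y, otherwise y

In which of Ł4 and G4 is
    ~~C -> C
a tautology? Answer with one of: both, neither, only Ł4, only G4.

In Ł4: every assignment gives 1 — tautology.
In G4: at C = 1/3 the value is 1/3 — not a tautology.

only Ł4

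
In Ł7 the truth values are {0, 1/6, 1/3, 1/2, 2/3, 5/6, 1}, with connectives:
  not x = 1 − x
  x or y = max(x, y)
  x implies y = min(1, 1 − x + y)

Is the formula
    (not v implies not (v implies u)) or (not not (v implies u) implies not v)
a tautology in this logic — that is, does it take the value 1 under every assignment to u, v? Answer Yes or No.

Counterexample: take u = 1/6, v = 1/6.
not v = not 1/6 = 5/6
v implies u = 1/6 implies 1/6 = 1
not (v implies u) = not 1 = 0
not v implies not (v implies u) = 5/6 implies 0 = 1/6
v implies u = 1/6 implies 1/6 = 1
not (v implies u) = not 1 = 0
not not (v implies u) = not 0 = 1
not v = not 1/6 = 5/6
not not (v implies u) implies not v = 1 implies 5/6 = 5/6
(not v implies not (v implies u)) or (not not (v implies u) implies not v) = 1/6 or 5/6 = 5/6
This gives 5/6 ≠ 1.

No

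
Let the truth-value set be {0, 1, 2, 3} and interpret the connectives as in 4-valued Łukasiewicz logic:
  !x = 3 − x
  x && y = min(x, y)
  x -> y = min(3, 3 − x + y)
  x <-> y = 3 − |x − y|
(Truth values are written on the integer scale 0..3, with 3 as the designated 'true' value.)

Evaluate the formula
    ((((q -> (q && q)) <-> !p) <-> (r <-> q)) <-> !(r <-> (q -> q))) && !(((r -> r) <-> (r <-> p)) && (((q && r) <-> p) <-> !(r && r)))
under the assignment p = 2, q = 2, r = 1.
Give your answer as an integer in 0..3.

1

q && q = 2 && 2 = 2
q -> (q && q) = 2 -> 2 = 3
!p = !2 = 1
(q -> (q && q)) <-> !p = 3 <-> 1 = 1
r <-> q = 1 <-> 2 = 2
((q -> (q && q)) <-> !p) <-> (r <-> q) = 1 <-> 2 = 2
q -> q = 2 -> 2 = 3
r <-> (q -> q) = 1 <-> 3 = 1
!(r <-> (q -> q)) = !1 = 2
(((q -> (q && q)) <-> !p) <-> (r <-> q)) <-> !(r <-> (q -> q)) = 2 <-> 2 = 3
r -> r = 1 -> 1 = 3
r <-> p = 1 <-> 2 = 2
(r -> r) <-> (r <-> p) = 3 <-> 2 = 2
q && r = 2 && 1 = 1
(q && r) <-> p = 1 <-> 2 = 2
r && r = 1 && 1 = 1
!(r && r) = !1 = 2
((q && r) <-> p) <-> !(r && r) = 2 <-> 2 = 3
((r -> r) <-> (r <-> p)) && (((q && r) <-> p) <-> !(r && r)) = 2 && 3 = 2
!(((r -> r) <-> (r <-> p)) && (((q && r) <-> p) <-> !(r && r))) = !2 = 1
((((q -> (q && q)) <-> !p) <-> (r <-> q)) <-> !(r <-> (q -> q))) && !(((r -> r) <-> (r <-> p)) && (((q && r) <-> p) <-> !(r && r))) = 3 && 1 = 1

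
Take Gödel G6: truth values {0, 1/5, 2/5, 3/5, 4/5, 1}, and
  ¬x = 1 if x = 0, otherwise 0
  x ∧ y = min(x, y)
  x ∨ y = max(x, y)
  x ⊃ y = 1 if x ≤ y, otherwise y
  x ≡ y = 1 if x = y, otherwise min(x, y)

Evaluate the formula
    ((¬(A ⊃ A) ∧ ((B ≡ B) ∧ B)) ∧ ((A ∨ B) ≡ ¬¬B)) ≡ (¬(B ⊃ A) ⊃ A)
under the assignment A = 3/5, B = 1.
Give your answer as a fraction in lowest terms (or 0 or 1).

0

A ⊃ A = 3/5 ⊃ 3/5 = 1
¬(A ⊃ A) = ¬1 = 0
B ≡ B = 1 ≡ 1 = 1
(B ≡ B) ∧ B = 1 ∧ 1 = 1
¬(A ⊃ A) ∧ ((B ≡ B) ∧ B) = 0 ∧ 1 = 0
A ∨ B = 3/5 ∨ 1 = 1
¬B = ¬1 = 0
¬¬B = ¬0 = 1
(A ∨ B) ≡ ¬¬B = 1 ≡ 1 = 1
(¬(A ⊃ A) ∧ ((B ≡ B) ∧ B)) ∧ ((A ∨ B) ≡ ¬¬B) = 0 ∧ 1 = 0
B ⊃ A = 1 ⊃ 3/5 = 3/5
¬(B ⊃ A) = ¬3/5 = 0
¬(B ⊃ A) ⊃ A = 0 ⊃ 3/5 = 1
((¬(A ⊃ A) ∧ ((B ≡ B) ∧ B)) ∧ ((A ∨ B) ≡ ¬¬B)) ≡ (¬(B ⊃ A) ⊃ A) = 0 ≡ 1 = 0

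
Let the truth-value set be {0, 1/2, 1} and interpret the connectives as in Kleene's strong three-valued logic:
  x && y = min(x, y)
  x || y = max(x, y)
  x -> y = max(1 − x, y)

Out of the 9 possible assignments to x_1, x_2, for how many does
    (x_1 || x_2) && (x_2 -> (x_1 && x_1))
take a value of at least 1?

3

x_1 = 0, x_2 = 0 ↦ 0  <
x_1 = 0, x_2 = 1/2 ↦ 1/2  <
x_1 = 0, x_2 = 1 ↦ 0  <
x_1 = 1/2, x_2 = 0 ↦ 1/2  <
x_1 = 1/2, x_2 = 1/2 ↦ 1/2  <
x_1 = 1/2, x_2 = 1 ↦ 1/2  <
x_1 = 1, x_2 = 0 ↦ 1  ≥
x_1 = 1, x_2 = 1/2 ↦ 1  ≥
x_1 = 1, x_2 = 1 ↦ 1  ≥
So 3 of the 9 assignments meet the threshold.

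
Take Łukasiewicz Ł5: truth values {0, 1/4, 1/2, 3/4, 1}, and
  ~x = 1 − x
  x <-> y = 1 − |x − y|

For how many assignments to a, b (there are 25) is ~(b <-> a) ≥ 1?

2

value 1: 2 assignments (counts)
value 3/4: 4 assignments
value 1/2: 6 assignments
value 1/4: 8 assignments
value 0: 5 assignments
So 2 of the 25 assignments meet the threshold.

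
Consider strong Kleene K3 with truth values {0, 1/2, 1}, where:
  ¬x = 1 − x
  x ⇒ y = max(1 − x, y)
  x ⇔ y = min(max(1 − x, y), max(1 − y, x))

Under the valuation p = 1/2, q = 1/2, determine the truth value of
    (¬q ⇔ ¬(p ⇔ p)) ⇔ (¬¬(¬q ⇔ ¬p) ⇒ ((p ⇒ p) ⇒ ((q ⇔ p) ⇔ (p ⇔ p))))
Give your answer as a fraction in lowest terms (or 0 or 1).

1/2

¬q = ¬1/2 = 1/2
p ⇔ p = 1/2 ⇔ 1/2 = 1/2
¬(p ⇔ p) = ¬1/2 = 1/2
¬q ⇔ ¬(p ⇔ p) = 1/2 ⇔ 1/2 = 1/2
¬q = ¬1/2 = 1/2
¬p = ¬1/2 = 1/2
¬q ⇔ ¬p = 1/2 ⇔ 1/2 = 1/2
¬(¬q ⇔ ¬p) = ¬1/2 = 1/2
¬¬(¬q ⇔ ¬p) = ¬1/2 = 1/2
p ⇒ p = 1/2 ⇒ 1/2 = 1/2
q ⇔ p = 1/2 ⇔ 1/2 = 1/2
p ⇔ p = 1/2 ⇔ 1/2 = 1/2
(q ⇔ p) ⇔ (p ⇔ p) = 1/2 ⇔ 1/2 = 1/2
(p ⇒ p) ⇒ ((q ⇔ p) ⇔ (p ⇔ p)) = 1/2 ⇒ 1/2 = 1/2
¬¬(¬q ⇔ ¬p) ⇒ ((p ⇒ p) ⇒ ((q ⇔ p) ⇔ (p ⇔ p))) = 1/2 ⇒ 1/2 = 1/2
(¬q ⇔ ¬(p ⇔ p)) ⇔ (¬¬(¬q ⇔ ¬p) ⇒ ((p ⇒ p) ⇒ ((q ⇔ p) ⇔ (p ⇔ p)))) = 1/2 ⇔ 1/2 = 1/2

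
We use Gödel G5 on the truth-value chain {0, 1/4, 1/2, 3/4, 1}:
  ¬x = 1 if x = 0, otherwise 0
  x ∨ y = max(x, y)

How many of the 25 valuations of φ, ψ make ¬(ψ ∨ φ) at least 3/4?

1

value 1: 1 assignment (counts)
value 0: 24 assignments
So 1 of the 25 assignments meets the threshold.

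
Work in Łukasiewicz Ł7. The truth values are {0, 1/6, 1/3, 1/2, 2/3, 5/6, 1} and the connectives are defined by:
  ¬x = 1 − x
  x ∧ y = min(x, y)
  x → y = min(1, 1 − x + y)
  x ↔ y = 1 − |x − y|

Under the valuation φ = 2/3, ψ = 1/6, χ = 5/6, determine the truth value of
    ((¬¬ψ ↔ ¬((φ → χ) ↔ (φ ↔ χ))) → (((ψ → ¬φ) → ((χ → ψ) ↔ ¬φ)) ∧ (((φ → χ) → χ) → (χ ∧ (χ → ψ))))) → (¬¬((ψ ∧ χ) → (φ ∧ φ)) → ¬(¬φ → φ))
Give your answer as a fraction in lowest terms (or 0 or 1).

1/2

¬ψ = ¬1/6 = 5/6
¬¬ψ = ¬5/6 = 1/6
φ → χ = 2/3 → 5/6 = 1
φ ↔ χ = 2/3 ↔ 5/6 = 5/6
(φ → χ) ↔ (φ ↔ χ) = 1 ↔ 5/6 = 5/6
¬((φ → χ) ↔ (φ ↔ χ)) = ¬5/6 = 1/6
¬¬ψ ↔ ¬((φ → χ) ↔ (φ ↔ χ)) = 1/6 ↔ 1/6 = 1
¬φ = ¬2/3 = 1/3
ψ → ¬φ = 1/6 → 1/3 = 1
χ → ψ = 5/6 → 1/6 = 1/3
¬φ = ¬2/3 = 1/3
(χ → ψ) ↔ ¬φ = 1/3 ↔ 1/3 = 1
(ψ → ¬φ) → ((χ → ψ) ↔ ¬φ) = 1 → 1 = 1
φ → χ = 2/3 → 5/6 = 1
(φ → χ) → χ = 1 → 5/6 = 5/6
χ → ψ = 5/6 → 1/6 = 1/3
χ ∧ (χ → ψ) = 5/6 ∧ 1/3 = 1/3
((φ → χ) → χ) → (χ ∧ (χ → ψ)) = 5/6 → 1/3 = 1/2
((ψ → ¬φ) → ((χ → ψ) ↔ ¬φ)) ∧ (((φ → χ) → χ) → (χ ∧ (χ → ψ))) = 1 ∧ 1/2 = 1/2
(¬¬ψ ↔ ¬((φ → χ) ↔ (φ ↔ χ))) → (((ψ → ¬φ) → ((χ → ψ) ↔ ¬φ)) ∧ (((φ → χ) → χ) → (χ ∧ (χ → ψ)))) = 1 → 1/2 = 1/2
ψ ∧ χ = 1/6 ∧ 5/6 = 1/6
φ ∧ φ = 2/3 ∧ 2/3 = 2/3
(ψ ∧ χ) → (φ ∧ φ) = 1/6 → 2/3 = 1
¬((ψ ∧ χ) → (φ ∧ φ)) = ¬1 = 0
¬¬((ψ ∧ χ) → (φ ∧ φ)) = ¬0 = 1
¬φ = ¬2/3 = 1/3
¬φ → φ = 1/3 → 2/3 = 1
¬(¬φ → φ) = ¬1 = 0
¬¬((ψ ∧ χ) → (φ ∧ φ)) → ¬(¬φ → φ) = 1 → 0 = 0
((¬¬ψ ↔ ¬((φ → χ) ↔ (φ ↔ χ))) → (((ψ → ¬φ) → ((χ → ψ) ↔ ¬φ)) ∧ (((φ → χ) → χ) → (χ ∧ (χ → ψ))))) → (¬¬((ψ ∧ χ) → (φ ∧ φ)) → ¬(¬φ → φ)) = 1/2 → 0 = 1/2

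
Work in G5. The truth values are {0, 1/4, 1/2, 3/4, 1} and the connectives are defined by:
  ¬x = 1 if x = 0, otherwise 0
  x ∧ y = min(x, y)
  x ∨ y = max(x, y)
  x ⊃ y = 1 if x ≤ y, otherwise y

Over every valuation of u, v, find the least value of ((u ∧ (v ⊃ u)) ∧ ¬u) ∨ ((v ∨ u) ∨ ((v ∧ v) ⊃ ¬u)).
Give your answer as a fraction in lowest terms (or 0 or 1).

Take u = 1/4, v = 1/4:
v ⊃ u = 1/4 ⊃ 1/4 = 1
u ∧ (v ⊃ u) = 1/4 ∧ 1 = 1/4
¬u = ¬1/4 = 0
(u ∧ (v ⊃ u)) ∧ ¬u = 1/4 ∧ 0 = 0
v ∨ u = 1/4 ∨ 1/4 = 1/4
v ∧ v = 1/4 ∧ 1/4 = 1/4
¬u = ¬1/4 = 0
(v ∧ v) ⊃ ¬u = 1/4 ⊃ 0 = 0
(v ∨ u) ∨ ((v ∧ v) ⊃ ¬u) = 1/4 ∨ 0 = 1/4
((u ∧ (v ⊃ u)) ∧ ¬u) ∨ ((v ∨ u) ∨ ((v ∧ v) ⊃ ¬u)) = 0 ∨ 1/4 = 1/4
No assignment yields a value below 1/4, so this is the minimum.

1/4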